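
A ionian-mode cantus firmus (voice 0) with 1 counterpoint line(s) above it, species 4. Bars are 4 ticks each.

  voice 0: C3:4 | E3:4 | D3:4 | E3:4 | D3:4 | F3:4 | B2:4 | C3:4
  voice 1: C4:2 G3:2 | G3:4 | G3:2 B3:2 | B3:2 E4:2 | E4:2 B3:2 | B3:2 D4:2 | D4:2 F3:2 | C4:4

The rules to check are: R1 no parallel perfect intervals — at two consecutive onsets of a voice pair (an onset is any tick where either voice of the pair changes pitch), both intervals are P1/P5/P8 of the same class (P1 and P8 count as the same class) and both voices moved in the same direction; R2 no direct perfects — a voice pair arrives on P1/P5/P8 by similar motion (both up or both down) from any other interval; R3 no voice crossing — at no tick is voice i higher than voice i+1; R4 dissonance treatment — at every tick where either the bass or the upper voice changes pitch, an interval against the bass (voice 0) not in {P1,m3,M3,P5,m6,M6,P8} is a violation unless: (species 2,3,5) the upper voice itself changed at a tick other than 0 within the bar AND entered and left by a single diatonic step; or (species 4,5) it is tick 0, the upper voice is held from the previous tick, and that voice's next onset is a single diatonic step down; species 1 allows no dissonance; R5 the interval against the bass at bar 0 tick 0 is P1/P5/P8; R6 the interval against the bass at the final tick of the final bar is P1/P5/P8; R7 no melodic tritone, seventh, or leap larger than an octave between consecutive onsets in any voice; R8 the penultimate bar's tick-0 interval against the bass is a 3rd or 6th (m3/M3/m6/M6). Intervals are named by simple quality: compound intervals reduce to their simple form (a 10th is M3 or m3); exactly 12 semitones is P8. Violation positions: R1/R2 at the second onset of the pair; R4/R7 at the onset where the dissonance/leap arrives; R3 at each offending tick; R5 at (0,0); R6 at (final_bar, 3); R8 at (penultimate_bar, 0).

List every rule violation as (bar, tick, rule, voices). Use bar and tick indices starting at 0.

(2, 0, R4, (0, 1))
(4, 0, R4, (0, 1))
(5, 0, R4, (0, 1))
(6, 0, R7, (0,))
(6, 2, R4, (0, 1))
(7, 0, R2, (0, 1))

bar 0: v0=C3 v1=C4 downbeat P8
bar 1: v0=E3 v1=G3 downbeat m3
bar 2: v0=D3 v1=G3 downbeat P4
bar 3: v0=E3 v1=B3 downbeat P5
bar 4: v0=D3 v1=E4 downbeat M2
bar 5: v0=F3 v1=B3 downbeat TT
bar 6: v0=B2 v1=D4 downbeat m3
bar 7: v0=C3 v1=C4 downbeat P8
  -> R4 @ bar 2 tick 0 v(0, 1): D3/G3 P4 untreated
  -> R4 @ bar 4 tick 0 v(0, 1): D3/E4 M2 untreated
  -> R4 @ bar 5 tick 0 v(0, 1): F3/B3 TT untreated
  -> R7 @ bar 6 tick 0 v(0,): F3->B2 leap 6st
  -> R4 @ bar 6 tick 2 v(0, 1): B2/F3 TT untreated
  -> R2 @ bar 7 tick 0 v(0, 1): B2/F3 TT -> C3/C4 P8 similar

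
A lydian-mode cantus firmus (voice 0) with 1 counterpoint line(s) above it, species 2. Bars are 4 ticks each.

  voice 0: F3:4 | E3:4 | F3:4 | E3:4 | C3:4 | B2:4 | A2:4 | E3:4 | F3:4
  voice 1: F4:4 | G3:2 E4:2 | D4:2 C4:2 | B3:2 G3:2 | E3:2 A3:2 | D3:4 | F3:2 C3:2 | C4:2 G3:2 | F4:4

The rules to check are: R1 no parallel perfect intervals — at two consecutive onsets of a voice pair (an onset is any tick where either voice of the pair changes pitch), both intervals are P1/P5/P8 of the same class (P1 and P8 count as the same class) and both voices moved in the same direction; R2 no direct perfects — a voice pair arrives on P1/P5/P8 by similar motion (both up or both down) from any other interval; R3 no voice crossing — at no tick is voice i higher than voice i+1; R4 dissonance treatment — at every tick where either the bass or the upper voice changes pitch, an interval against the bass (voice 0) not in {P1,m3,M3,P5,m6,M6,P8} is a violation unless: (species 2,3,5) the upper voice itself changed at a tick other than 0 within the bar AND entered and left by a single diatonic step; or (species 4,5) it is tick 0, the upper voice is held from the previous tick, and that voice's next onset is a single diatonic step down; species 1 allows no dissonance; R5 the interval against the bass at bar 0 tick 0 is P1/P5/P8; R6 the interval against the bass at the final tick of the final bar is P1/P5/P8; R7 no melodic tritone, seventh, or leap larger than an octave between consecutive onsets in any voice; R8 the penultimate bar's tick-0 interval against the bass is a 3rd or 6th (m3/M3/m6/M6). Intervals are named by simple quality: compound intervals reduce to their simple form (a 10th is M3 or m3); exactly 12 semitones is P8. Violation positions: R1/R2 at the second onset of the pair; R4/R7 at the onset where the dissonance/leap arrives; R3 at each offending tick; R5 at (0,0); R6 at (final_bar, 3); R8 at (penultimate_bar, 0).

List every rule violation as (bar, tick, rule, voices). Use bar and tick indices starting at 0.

bar 0: v0=F3 v1=F4 downbeat P8
bar 1: v0=E3 v1=G3 downbeat m3
bar 2: v0=F3 v1=D4 downbeat M6
bar 3: v0=E3 v1=B3 downbeat P5
bar 4: v0=C3 v1=E3 downbeat M3
bar 5: v0=B2 v1=D3 downbeat m3
bar 6: v0=A2 v1=F3 downbeat m6
bar 7: v0=E3 v1=C4 downbeat m6
bar 8: v0=F3 v1=F4 downbeat P8
  -> R7 @ bar 1 tick 0 v(1,): F4->G3 leap 10st
  -> R1 @ bar 3 tick 0 v(0, 1): F3/C4 P5 -> E3/B3 P5 similar
  -> R2 @ bar 8 tick 0 v(0, 1): E3/G3 m3 -> F3/F4 P8 similar
  -> R7 @ bar 8 tick 0 v(1,): G3->F4 leap 10st

(1, 0, R7, (1,))
(3, 0, R1, (0, 1))
(8, 0, R2, (0, 1))
(8, 0, R7, (1,))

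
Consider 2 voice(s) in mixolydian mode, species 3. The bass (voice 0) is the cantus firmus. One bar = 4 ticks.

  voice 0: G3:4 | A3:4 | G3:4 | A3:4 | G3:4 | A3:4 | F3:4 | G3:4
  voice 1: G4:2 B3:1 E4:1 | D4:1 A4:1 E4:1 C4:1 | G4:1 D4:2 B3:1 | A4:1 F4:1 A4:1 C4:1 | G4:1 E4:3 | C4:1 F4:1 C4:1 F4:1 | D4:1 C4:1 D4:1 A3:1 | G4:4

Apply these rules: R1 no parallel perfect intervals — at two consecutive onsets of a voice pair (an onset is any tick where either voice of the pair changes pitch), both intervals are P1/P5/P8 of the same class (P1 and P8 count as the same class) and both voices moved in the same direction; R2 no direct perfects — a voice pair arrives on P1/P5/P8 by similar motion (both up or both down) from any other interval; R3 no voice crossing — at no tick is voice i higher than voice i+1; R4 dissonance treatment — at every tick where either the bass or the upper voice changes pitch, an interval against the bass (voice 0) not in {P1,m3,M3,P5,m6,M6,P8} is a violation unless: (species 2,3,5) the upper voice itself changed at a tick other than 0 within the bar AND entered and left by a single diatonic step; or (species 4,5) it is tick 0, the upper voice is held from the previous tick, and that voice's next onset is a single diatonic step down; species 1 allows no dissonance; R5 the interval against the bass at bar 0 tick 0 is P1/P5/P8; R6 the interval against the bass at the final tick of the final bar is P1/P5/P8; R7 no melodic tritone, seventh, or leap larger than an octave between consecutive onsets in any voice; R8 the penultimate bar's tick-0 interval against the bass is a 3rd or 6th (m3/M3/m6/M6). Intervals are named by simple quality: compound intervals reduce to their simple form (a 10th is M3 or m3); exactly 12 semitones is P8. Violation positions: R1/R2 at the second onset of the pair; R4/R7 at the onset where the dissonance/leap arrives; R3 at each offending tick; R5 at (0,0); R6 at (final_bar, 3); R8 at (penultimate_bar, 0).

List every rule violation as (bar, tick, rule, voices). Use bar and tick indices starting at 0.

(1, 0, R4, (0, 1))
(3, 0, R2, (0, 1))
(3, 0, R7, (1,))
(7, 0, R2, (0, 1))
(7, 0, R7, (1,))

bar 0: v0=G3 v1=G4 downbeat P8
bar 1: v0=A3 v1=D4 downbeat P4
bar 2: v0=G3 v1=G4 downbeat P8
bar 3: v0=A3 v1=A4 downbeat P8
bar 4: v0=G3 v1=G4 downbeat P8
bar 5: v0=A3 v1=C4 downbeat m3
bar 6: v0=F3 v1=D4 downbeat M6
bar 7: v0=G3 v1=G4 downbeat P8
  -> R4 @ bar 1 tick 0 v(0, 1): A3/D4 P4 untreated
  -> R2 @ bar 3 tick 0 v(0, 1): G3/B3 M3 -> A3/A4 P8 similar
  -> R7 @ bar 3 tick 0 v(1,): B3->A4 leap 10st
  -> R2 @ bar 7 tick 0 v(0, 1): F3/A3 M3 -> G3/G4 P8 similar
  -> R7 @ bar 7 tick 0 v(1,): A3->G4 leap 10st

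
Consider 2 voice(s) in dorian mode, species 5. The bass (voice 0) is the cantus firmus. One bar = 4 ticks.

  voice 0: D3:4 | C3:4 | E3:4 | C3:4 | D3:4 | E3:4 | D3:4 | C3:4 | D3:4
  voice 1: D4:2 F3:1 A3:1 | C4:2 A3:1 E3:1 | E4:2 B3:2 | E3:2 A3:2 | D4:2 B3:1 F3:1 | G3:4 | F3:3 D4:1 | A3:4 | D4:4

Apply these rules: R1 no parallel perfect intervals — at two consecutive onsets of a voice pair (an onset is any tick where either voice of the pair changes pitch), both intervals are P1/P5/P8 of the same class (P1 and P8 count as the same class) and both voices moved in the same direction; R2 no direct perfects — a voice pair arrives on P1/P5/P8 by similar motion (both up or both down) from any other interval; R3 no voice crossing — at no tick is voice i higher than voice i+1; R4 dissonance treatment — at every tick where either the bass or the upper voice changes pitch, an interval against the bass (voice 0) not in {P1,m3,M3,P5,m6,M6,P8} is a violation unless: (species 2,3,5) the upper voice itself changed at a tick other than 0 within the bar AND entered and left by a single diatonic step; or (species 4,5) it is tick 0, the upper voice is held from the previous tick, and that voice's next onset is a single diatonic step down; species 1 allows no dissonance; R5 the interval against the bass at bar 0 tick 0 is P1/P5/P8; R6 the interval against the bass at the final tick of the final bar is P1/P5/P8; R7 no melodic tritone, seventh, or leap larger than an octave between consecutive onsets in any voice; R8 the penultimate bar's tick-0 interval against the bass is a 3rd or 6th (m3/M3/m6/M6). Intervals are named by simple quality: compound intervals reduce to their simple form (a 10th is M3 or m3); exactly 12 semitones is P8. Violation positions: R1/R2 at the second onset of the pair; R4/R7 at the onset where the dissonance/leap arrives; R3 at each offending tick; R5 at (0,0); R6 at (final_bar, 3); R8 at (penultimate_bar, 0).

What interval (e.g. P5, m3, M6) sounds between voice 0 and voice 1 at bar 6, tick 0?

m3

voice 0=D3 voice 1=F3 -> m3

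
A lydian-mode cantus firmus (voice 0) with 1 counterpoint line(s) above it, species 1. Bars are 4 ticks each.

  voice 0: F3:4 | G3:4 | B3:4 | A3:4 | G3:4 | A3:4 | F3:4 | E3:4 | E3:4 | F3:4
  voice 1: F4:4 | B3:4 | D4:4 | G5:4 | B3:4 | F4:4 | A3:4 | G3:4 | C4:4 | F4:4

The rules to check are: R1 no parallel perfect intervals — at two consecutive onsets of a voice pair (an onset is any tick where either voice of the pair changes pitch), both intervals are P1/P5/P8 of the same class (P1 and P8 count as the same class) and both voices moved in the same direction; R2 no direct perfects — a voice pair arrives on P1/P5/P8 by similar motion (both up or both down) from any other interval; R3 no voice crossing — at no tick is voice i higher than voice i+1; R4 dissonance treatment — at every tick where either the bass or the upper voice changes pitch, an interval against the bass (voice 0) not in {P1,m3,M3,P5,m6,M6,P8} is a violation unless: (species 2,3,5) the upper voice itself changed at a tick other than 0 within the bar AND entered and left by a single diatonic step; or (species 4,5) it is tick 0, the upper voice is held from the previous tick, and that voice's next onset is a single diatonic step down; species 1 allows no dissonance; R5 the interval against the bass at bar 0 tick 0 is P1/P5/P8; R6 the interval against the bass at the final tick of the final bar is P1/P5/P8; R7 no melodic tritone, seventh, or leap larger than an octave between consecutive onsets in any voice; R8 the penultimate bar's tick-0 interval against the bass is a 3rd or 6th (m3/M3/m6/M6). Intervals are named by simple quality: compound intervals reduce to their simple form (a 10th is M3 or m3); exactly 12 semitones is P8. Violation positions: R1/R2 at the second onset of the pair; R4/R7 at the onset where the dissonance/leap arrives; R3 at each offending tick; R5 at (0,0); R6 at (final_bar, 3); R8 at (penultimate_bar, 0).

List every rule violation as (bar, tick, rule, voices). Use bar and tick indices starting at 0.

bar 0: v0=F3 v1=F4 downbeat P8
bar 1: v0=G3 v1=B3 downbeat M3
bar 2: v0=B3 v1=D4 downbeat m3
bar 3: v0=A3 v1=G5 downbeat m7
bar 4: v0=G3 v1=B3 downbeat M3
bar 5: v0=A3 v1=F4 downbeat m6
bar 6: v0=F3 v1=A3 downbeat M3
bar 7: v0=E3 v1=G3 downbeat m3
bar 8: v0=E3 v1=C4 downbeat m6
bar 9: v0=F3 v1=F4 downbeat P8
  -> R7 @ bar 1 tick 0 v(1,): F4->B3 leap 6st
  -> R4 @ bar 3 tick 0 v(0, 1): A3/G5 m7 untreated
  -> R7 @ bar 3 tick 0 v(1,): D4->G5 leap 17st
  -> R7 @ bar 4 tick 0 v(1,): G5->B3 leap 20st
  -> R7 @ bar 5 tick 0 v(1,): B3->F4 leap 6st
  -> R2 @ bar 9 tick 0 v(0, 1): E3/C4 m6 -> F3/F4 P8 similar

(1, 0, R7, (1,))
(3, 0, R4, (0, 1))
(3, 0, R7, (1,))
(4, 0, R7, (1,))
(5, 0, R7, (1,))
(9, 0, R2, (0, 1))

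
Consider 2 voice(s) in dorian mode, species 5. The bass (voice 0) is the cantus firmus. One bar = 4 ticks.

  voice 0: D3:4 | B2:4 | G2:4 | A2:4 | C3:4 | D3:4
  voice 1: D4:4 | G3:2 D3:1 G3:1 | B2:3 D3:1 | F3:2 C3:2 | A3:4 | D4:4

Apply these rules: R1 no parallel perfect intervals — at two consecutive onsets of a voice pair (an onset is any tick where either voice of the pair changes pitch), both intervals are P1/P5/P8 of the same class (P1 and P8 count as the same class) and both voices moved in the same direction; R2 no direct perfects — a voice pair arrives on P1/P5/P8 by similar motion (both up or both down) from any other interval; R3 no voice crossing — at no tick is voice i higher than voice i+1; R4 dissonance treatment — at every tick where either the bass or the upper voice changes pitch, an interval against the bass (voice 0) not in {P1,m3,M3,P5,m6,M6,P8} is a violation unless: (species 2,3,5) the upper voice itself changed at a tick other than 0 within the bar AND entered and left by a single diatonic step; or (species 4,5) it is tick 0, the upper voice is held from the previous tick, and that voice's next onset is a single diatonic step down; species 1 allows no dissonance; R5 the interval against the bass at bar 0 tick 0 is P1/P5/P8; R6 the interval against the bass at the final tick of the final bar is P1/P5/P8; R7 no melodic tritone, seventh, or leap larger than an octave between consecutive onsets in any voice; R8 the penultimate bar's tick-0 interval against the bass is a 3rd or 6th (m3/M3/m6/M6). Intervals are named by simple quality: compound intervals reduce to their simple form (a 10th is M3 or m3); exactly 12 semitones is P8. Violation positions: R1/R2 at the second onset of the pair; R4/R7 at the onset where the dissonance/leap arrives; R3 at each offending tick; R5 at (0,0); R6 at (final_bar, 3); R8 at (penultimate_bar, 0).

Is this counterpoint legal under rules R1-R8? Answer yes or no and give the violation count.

No (1 violations)

bar 0: v0=D3 v1=D4 (P8)
bar 1: v0=B2 v1=G3 (m6)
bar 2: v0=G2 v1=B2 (M3)
bar 3: v0=A2 v1=F3 (m6)
bar 4: v0=C3 v1=A3 (M6)
bar 5: v0=D3 v1=D4 (P8)
  R2 @ bar5.0: C3/A3 M6 -> D3/D4 P8 similar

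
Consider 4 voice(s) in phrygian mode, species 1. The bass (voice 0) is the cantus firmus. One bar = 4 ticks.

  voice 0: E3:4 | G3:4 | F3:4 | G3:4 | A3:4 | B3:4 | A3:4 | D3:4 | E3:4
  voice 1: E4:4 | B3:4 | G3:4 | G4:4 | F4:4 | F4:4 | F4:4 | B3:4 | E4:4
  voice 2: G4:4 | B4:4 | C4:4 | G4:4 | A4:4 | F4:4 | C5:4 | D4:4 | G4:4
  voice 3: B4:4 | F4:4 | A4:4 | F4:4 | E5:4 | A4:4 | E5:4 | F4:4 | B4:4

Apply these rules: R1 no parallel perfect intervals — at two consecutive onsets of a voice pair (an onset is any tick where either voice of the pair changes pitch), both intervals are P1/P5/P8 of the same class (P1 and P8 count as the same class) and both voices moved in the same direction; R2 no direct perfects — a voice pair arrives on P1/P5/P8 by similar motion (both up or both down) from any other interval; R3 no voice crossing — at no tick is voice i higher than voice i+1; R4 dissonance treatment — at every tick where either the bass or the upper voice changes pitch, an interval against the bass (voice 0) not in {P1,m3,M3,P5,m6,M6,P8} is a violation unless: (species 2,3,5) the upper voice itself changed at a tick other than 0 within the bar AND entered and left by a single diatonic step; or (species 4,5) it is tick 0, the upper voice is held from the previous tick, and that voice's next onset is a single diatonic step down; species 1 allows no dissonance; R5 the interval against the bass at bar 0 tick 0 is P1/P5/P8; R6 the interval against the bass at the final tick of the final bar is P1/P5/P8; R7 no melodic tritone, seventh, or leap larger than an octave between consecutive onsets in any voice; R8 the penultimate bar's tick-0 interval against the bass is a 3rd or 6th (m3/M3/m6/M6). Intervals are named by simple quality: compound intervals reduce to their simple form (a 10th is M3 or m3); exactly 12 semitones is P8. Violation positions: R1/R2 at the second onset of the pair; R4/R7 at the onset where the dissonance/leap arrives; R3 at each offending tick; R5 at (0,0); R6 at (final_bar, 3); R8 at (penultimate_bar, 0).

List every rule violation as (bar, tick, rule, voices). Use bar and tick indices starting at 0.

bar 0: v0=E3 v1=E4 v2=G4 v3=B4 downbeat P5
bar 1: v0=G3 v1=B3 v2=B4 v3=F4 downbeat m7
bar 2: v0=F3 v1=G3 v2=C4 v3=A4 downbeat M3
bar 3: v0=G3 v1=G4 v2=G4 v3=F4 downbeat m7
bar 4: v0=A3 v1=F4 v2=A4 v3=E5 downbeat P5
bar 5: v0=B3 v1=F4 v2=F4 v3=A4 downbeat m7
bar 6: v0=A3 v1=F4 v2=C5 v3=E5 downbeat P5
bar 7: v0=D3 v1=B3 v2=D4 v3=F4 downbeat m3
bar 8: v0=E3 v1=E4 v2=G4 v3=B4 downbeat P5
  -> R5 @ bar 0 tick 0 v(0, 2): opens on m3
  -> R3 @ bar 1 tick 0 v(2, 3): B4 above F4
  -> R4 @ bar 1 tick 0 v(0, 3): G3/F4 m7 untreated
  -> R7 @ bar 1 tick 0 v(3,): B4->F4 leap 6st
  -> R3 @ bar 1 tick 1 v(2, 3): B4 above F4
  -> R3 @ bar 1 tick 2 v(2, 3): B4 above F4
  -> R3 @ bar 1 tick 3 v(2, 3): B4 above F4
  -> R2 @ bar 2 tick 0 v(0, 2): G3/B4 M3 -> F3/C4 P5 similar
  -> R4 @ bar 2 tick 0 v(0, 1): F3/G3 M2 untreated
  -> R7 @ bar 2 tick 0 v(2,): B4->C4 leap 11st
  -> R2 @ bar 3 tick 0 v(0, 1): F3/G3 M2 -> G3/G4 P8 similar
  -> R2 @ bar 3 tick 0 v(0, 2): F3/C4 P5 -> G3/G4 P8 similar
  -> R2 @ bar 3 tick 0 v(1, 2): G3/C4 P4 -> G4/G4 P1 similar
  -> R3 @ bar 3 tick 0 v(2, 3): G4 above F4
  -> R4 @ bar 3 tick 0 v(0, 3): G3/F4 m7 untreated
  -> R3 @ bar 3 tick 1 v(2, 3): G4 above F4
  -> R3 @ bar 3 tick 2 v(2, 3): G4 above F4
  -> R3 @ bar 3 tick 3 v(2, 3): G4 above F4
  -> R1 @ bar 4 tick 0 v(0, 2): G3/G4 P8 -> A3/A4 P8 similar
  -> R2 @ bar 4 tick 0 v(0, 3): G3/F4 m7 -> A3/E5 P5 similar
  -> R2 @ bar 4 tick 0 v(2, 3): G4/F4 M2 -> A4/E5 P5 similar
  -> R7 @ bar 4 tick 0 v(3,): F4->E5 leap 11st
  -> R4 @ bar 5 tick 0 v(0, 1): B3/F4 TT untreated
  -> R4 @ bar 5 tick 0 v(0, 2): B3/F4 TT untreated
  -> R4 @ bar 5 tick 0 v(0, 3): B3/A4 m7 untreated
  -> R2 @ bar 7 tick 0 v(0, 2): A3/C5 m3 -> D3/D4 P8 similar
  -> R7 @ bar 7 tick 0 v(1,): F4->B3 leap 6st
  -> R7 @ bar 7 tick 0 v(2,): C5->D4 leap 10st
  -> R7 @ bar 7 tick 0 v(3,): E5->F4 leap 11st
  -> R8 @ bar 7 tick 0 v(0, 2): penult P8 not 3rd/6th
  -> R2 @ bar 8 tick 0 v(0, 1): D3/B3 M6 -> E3/E4 P8 similar
  -> R2 @ bar 8 tick 0 v(0, 3): D3/F4 m3 -> E3/B4 P5 similar
  -> R2 @ bar 8 tick 0 v(1, 3): B3/F4 TT -> E4/B4 P5 similar
  -> R7 @ bar 8 tick 0 v(3,): F4->B4 leap 6st
  -> R6 @ bar 8 tick 3 v(0, 2): closes on m3

(0, 0, R5, (0, 2))
(1, 0, R3, (2, 3))
(1, 0, R4, (0, 3))
(1, 0, R7, (3,))
(1, 1, R3, (2, 3))
(1, 2, R3, (2, 3))
(1, 3, R3, (2, 3))
(2, 0, R2, (0, 2))
(2, 0, R4, (0, 1))
(2, 0, R7, (2,))
(3, 0, R2, (0, 1))
(3, 0, R2, (0, 2))
(3, 0, R2, (1, 2))
(3, 0, R3, (2, 3))
(3, 0, R4, (0, 3))
(3, 1, R3, (2, 3))
(3, 2, R3, (2, 3))
(3, 3, R3, (2, 3))
(4, 0, R1, (0, 2))
(4, 0, R2, (0, 3))
(4, 0, R2, (2, 3))
(4, 0, R7, (3,))
(5, 0, R4, (0, 1))
(5, 0, R4, (0, 2))
(5, 0, R4, (0, 3))
(7, 0, R2, (0, 2))
(7, 0, R7, (1,))
(7, 0, R7, (2,))
(7, 0, R7, (3,))
(7, 0, R8, (0, 2))
(8, 0, R2, (0, 1))
(8, 0, R2, (0, 3))
(8, 0, R2, (1, 3))
(8, 0, R7, (3,))
(8, 3, R6, (0, 2))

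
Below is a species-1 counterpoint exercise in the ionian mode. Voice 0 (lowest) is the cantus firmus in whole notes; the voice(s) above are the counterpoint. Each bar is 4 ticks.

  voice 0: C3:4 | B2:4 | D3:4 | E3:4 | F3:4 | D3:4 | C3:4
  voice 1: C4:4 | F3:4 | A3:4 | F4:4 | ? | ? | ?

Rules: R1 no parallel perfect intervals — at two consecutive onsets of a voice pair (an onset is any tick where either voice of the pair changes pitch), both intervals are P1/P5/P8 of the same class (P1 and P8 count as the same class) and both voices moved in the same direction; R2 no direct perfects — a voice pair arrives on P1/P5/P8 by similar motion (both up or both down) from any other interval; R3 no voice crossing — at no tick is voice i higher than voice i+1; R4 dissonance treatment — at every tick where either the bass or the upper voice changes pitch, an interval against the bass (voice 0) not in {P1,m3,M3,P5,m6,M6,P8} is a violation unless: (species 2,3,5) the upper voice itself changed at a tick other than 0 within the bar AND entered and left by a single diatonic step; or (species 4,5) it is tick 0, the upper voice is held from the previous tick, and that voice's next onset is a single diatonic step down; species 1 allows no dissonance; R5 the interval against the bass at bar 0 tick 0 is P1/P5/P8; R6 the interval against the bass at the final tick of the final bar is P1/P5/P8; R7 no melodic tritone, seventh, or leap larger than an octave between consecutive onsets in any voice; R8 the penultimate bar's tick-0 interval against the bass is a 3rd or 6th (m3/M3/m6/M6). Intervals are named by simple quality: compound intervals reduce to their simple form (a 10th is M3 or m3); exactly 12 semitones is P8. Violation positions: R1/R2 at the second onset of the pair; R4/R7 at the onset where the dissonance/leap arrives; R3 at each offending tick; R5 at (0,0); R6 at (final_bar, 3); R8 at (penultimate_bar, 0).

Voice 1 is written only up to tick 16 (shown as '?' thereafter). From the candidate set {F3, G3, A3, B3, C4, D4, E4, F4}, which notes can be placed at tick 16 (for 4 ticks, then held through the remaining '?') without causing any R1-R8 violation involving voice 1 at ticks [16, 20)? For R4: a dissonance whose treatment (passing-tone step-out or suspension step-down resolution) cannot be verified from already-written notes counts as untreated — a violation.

F3: legal
G3: violates R4,R7
A3: legal
B3: violates R4,R7
C4: legal
D4: legal
E4: violates R4
F4: legal

{A3, C4, D4, F3, F4}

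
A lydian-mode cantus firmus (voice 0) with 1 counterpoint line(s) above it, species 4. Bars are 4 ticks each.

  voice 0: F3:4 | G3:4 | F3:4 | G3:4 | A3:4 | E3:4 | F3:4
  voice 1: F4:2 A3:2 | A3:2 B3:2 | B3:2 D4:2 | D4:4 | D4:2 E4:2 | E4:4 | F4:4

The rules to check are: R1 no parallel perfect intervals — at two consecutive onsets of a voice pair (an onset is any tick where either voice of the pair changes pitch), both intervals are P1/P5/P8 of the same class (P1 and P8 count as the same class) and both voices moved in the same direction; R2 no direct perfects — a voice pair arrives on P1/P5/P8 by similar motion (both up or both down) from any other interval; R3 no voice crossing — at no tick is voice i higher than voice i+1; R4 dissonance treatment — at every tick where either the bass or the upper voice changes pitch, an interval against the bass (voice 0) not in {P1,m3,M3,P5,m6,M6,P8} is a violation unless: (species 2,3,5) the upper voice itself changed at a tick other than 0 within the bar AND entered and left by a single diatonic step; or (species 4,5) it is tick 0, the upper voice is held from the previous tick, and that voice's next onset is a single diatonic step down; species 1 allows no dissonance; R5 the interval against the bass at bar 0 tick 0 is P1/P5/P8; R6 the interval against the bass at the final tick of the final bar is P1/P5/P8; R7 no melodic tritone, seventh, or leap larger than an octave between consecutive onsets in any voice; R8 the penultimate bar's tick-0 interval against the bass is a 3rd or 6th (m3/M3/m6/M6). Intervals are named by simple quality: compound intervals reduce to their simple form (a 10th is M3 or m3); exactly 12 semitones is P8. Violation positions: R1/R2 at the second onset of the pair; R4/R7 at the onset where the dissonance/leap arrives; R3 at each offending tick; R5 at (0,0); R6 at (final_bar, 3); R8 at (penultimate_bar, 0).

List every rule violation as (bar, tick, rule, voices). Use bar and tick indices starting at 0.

(1, 0, R4, (0, 1))
(2, 0, R4, (0, 1))
(4, 0, R4, (0, 1))
(5, 0, R8, (0, 1))
(6, 0, R1, (0, 1))

bar 0: v0=F3 v1=F4 downbeat P8
bar 1: v0=G3 v1=A3 downbeat M2
bar 2: v0=F3 v1=B3 downbeat TT
bar 3: v0=G3 v1=D4 downbeat P5
bar 4: v0=A3 v1=D4 downbeat P4
bar 5: v0=E3 v1=E4 downbeat P8
bar 6: v0=F3 v1=F4 downbeat P8
  -> R4 @ bar 1 tick 0 v(0, 1): G3/A3 M2 untreated
  -> R4 @ bar 2 tick 0 v(0, 1): F3/B3 TT untreated
  -> R4 @ bar 4 tick 0 v(0, 1): A3/D4 P4 untreated
  -> R8 @ bar 5 tick 0 v(0, 1): penult P8 not 3rd/6th
  -> R1 @ bar 6 tick 0 v(0, 1): E3/E4 P8 -> F3/F4 P8 similar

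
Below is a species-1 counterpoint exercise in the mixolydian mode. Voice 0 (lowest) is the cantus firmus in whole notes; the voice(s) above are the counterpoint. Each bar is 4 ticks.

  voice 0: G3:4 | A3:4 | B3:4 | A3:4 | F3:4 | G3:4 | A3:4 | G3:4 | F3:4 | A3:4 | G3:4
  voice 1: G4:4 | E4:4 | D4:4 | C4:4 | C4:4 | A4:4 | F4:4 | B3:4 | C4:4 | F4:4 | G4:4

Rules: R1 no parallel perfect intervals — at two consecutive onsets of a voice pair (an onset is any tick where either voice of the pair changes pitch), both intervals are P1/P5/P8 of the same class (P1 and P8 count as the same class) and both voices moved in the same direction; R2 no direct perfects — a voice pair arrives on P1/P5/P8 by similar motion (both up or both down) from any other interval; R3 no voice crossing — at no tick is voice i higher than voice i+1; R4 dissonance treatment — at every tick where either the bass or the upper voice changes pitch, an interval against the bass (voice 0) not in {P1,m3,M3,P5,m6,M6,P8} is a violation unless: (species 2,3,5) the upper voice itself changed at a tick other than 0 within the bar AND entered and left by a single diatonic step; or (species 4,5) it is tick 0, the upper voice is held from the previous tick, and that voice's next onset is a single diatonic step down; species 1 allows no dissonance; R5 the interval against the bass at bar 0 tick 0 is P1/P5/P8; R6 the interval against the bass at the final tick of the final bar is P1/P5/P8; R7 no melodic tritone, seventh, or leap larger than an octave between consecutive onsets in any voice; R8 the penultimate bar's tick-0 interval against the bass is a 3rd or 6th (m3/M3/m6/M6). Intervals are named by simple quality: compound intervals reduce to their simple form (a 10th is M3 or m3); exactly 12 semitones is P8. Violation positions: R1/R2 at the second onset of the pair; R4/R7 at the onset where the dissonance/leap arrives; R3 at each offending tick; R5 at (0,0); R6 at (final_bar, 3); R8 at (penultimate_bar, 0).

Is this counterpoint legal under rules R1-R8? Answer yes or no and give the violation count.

No (2 violations)

bar 0: v0=G3 v1=G4 (P8)
bar 1: v0=A3 v1=E4 (P5)
bar 2: v0=B3 v1=D4 (m3)
bar 3: v0=A3 v1=C4 (m3)
bar 4: v0=F3 v1=C4 (P5)
bar 5: v0=G3 v1=A4 (M2)
bar 6: v0=A3 v1=F4 (m6)
bar 7: v0=G3 v1=B3 (M3)
bar 8: v0=F3 v1=C4 (P5)
bar 9: v0=A3 v1=F4 (m6)
bar 10: v0=G3 v1=G4 (P8)
  R4 @ bar5.0: G3/A4 M2 untreated
  R7 @ bar7.0: F4->B3 leap 6st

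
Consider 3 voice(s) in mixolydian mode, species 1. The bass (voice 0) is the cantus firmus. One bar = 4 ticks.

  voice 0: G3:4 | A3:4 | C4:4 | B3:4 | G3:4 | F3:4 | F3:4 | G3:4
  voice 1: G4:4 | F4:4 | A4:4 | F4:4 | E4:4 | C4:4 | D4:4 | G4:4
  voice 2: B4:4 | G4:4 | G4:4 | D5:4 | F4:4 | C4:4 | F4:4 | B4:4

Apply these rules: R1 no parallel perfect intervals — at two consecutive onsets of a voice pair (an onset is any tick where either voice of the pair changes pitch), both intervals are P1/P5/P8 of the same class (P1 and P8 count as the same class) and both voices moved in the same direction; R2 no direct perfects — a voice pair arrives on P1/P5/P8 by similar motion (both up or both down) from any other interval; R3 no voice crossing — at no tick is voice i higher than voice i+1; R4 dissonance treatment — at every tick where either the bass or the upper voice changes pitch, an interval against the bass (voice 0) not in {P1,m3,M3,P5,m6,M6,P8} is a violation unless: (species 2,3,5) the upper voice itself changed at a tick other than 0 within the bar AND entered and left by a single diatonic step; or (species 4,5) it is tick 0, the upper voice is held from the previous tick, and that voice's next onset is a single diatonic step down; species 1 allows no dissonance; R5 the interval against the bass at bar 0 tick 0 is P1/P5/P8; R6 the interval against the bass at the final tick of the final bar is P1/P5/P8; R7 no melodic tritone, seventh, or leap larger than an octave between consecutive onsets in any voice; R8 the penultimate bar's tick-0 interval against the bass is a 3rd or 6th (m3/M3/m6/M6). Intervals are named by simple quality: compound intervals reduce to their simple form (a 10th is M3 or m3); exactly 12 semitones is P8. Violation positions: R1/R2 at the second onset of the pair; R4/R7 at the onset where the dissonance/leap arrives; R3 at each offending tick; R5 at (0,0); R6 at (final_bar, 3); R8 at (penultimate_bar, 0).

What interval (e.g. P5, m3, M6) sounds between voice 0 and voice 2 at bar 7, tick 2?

M3

voice 0=G3 voice 2=B4 -> M3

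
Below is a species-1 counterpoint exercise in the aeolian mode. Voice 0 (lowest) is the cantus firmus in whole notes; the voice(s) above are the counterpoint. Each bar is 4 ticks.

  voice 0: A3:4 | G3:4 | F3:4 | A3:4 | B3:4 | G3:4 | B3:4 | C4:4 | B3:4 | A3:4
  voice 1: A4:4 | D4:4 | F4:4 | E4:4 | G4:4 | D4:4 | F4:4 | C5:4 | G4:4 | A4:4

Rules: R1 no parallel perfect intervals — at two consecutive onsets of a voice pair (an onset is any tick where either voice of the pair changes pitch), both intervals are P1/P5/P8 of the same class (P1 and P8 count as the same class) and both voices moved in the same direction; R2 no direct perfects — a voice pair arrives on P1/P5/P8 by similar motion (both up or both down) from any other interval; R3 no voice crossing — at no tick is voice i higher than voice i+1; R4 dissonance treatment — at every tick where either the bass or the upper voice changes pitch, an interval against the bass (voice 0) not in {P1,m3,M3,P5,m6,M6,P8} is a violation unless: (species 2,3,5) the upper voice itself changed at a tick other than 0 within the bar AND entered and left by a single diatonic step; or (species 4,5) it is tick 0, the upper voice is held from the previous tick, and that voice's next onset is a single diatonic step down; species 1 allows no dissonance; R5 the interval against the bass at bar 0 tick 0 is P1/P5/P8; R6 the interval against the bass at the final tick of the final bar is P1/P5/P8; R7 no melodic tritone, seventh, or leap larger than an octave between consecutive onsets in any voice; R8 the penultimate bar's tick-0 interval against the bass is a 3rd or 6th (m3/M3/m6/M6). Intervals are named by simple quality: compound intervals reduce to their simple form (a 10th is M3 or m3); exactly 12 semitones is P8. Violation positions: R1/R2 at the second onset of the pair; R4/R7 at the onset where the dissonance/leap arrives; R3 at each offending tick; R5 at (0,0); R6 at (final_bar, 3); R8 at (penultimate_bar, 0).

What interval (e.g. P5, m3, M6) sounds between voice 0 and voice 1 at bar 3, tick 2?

voice 0=A3 voice 1=E4 -> P5

P5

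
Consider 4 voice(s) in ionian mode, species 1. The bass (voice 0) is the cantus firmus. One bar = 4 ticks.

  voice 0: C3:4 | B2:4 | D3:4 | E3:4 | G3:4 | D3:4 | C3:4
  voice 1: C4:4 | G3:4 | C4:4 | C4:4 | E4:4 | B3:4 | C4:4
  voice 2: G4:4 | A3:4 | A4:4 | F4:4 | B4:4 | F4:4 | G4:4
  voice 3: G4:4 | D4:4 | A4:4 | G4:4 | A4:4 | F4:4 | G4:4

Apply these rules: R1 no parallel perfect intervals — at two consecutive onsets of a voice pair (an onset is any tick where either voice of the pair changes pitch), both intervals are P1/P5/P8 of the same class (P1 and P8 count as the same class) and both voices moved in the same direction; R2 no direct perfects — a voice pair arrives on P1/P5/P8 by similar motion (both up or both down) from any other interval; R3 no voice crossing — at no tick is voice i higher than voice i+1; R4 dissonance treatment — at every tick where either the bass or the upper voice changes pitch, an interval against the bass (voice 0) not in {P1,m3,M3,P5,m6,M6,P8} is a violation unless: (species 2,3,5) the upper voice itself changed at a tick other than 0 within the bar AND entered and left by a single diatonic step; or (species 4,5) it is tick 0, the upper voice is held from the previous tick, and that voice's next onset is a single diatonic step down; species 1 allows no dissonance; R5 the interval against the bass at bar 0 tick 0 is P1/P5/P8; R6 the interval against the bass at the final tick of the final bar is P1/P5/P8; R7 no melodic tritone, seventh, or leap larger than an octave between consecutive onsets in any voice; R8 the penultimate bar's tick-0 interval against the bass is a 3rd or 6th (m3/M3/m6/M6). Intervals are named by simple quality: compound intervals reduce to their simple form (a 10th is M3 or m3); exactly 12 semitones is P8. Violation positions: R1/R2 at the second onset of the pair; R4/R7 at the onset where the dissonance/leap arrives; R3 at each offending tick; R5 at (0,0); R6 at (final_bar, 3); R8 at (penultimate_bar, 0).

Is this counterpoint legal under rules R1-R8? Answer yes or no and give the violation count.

bar 0: v0=C3 v1=C4 v2=G4 v3=G4 (P5)
bar 1: v0=B2 v1=G3 v2=A3 v3=D4 (m3)
bar 2: v0=D3 v1=C4 v2=A4 v3=A4 (P5)
bar 3: v0=E3 v1=C4 v2=F4 v3=G4 (m3)
bar 4: v0=G3 v1=E4 v2=B4 v3=A4 (M2)
bar 5: v0=D3 v1=B3 v2=F4 v3=F4 (m3)
bar 6: v0=C3 v1=C4 v2=G4 v3=G4 (P5)
  R1 @ bar1.0: C4/G4 P5 -> G3/D4 P5 similar
  R4 @ bar1.0: B2/A3 m7 untreated
  R7 @ bar1.0: G4->A3 leap 10st
  R2 @ bar2.0: B2/A3 m7 -> D3/A4 P5 similar
  R2 @ bar2.0: B2/D4 m3 -> D3/A4 P5 similar
  R2 @ bar2.0: A3/D4 P4 -> A4/A4 P1 similar
  R4 @ bar2.0: D3/C4 m7 untreated
  R4 @ bar3.0: E3/F4 m2 untreated
  R2 @ bar4.0: C4/F4 P4 -> E4/B4 P5 similar
  R3 @ bar4.0: B4 above A4
  R4 @ bar4.0: G3/A4 M2 untreated
  R7 @ bar4.0: F4->B4 leap 6st
  R3 @ bar4.1: B4 above A4
  R3 @ bar4.2: B4 above A4
  R3 @ bar4.3: B4 above A4
  R2 @ bar5.0: B4/A4 M2 -> F4/F4 P1 similar
  R7 @ bar5.0: B4->F4 leap 6st
  R1 @ bar6.0: F4/F4 P1 -> G4/G4 P1 similar
  R2 @ bar6.0: B3/F4 TT -> C4/G4 P5 similar
  R2 @ bar6.0: B3/F4 TT -> C4/G4 P5 similar

No (20 violations)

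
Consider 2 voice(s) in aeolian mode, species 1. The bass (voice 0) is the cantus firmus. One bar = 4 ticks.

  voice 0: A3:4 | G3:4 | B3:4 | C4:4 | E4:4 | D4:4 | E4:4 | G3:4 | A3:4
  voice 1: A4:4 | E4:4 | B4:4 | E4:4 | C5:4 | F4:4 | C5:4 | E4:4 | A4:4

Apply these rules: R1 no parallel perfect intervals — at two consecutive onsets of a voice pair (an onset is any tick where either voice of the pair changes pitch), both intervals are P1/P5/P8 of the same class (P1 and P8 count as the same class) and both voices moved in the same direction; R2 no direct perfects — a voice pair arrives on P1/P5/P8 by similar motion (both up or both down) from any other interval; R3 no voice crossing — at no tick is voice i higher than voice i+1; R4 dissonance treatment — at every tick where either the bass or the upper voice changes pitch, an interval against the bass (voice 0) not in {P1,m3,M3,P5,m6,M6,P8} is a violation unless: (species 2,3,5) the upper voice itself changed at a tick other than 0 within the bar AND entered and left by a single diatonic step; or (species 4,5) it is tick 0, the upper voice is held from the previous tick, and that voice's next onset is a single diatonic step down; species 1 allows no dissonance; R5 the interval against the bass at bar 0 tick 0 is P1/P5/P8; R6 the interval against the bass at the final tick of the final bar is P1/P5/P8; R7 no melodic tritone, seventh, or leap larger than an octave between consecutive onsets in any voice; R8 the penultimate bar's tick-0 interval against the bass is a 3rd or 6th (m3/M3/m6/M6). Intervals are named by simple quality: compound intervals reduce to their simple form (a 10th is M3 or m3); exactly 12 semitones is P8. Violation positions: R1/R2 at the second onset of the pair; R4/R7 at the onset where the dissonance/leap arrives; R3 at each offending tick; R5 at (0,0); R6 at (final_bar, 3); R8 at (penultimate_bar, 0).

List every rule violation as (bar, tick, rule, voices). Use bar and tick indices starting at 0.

bar 0: v0=A3 v1=A4 downbeat P8
bar 1: v0=G3 v1=E4 downbeat M6
bar 2: v0=B3 v1=B4 downbeat P8
bar 3: v0=C4 v1=E4 downbeat M3
bar 4: v0=E4 v1=C5 downbeat m6
bar 5: v0=D4 v1=F4 downbeat m3
bar 6: v0=E4 v1=C5 downbeat m6
bar 7: v0=G3 v1=E4 downbeat M6
bar 8: v0=A3 v1=A4 downbeat P8
  -> R2 @ bar 2 tick 0 v(0, 1): G3/E4 M6 -> B3/B4 P8 similar
  -> R2 @ bar 8 tick 0 v(0, 1): G3/E4 M6 -> A3/A4 P8 similar

(2, 0, R2, (0, 1))
(8, 0, R2, (0, 1))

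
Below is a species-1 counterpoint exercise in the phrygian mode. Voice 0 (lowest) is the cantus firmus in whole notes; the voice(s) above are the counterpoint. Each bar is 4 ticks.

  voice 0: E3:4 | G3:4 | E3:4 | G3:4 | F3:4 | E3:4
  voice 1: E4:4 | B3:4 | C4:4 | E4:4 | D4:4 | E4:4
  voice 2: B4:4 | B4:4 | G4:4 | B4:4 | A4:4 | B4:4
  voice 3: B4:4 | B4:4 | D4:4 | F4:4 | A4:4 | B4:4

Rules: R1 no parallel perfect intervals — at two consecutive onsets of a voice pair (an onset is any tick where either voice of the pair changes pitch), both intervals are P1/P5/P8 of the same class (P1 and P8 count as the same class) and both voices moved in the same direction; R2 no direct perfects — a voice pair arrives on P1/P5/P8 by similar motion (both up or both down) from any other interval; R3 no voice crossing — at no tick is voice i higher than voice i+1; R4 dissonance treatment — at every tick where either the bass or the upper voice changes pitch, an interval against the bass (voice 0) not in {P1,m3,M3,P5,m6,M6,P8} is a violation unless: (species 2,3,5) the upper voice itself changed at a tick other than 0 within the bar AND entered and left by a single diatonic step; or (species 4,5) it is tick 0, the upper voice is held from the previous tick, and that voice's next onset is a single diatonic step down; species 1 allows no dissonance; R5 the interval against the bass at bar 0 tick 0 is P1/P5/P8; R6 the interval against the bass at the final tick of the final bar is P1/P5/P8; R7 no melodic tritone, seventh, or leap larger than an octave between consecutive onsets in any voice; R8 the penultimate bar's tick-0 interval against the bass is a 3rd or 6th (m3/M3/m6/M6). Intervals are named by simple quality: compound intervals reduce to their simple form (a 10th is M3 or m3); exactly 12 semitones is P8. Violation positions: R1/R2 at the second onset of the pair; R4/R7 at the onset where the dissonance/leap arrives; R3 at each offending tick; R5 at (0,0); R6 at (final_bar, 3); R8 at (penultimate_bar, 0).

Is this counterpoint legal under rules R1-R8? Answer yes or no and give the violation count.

No (15 violations)

bar 0: v0=E3 v1=E4 v2=B4 v3=B4 (P5)
bar 1: v0=G3 v1=B3 v2=B4 v3=B4 (M3)
bar 2: v0=E3 v1=C4 v2=G4 v3=D4 (m7)
bar 3: v0=G3 v1=E4 v2=B4 v3=F4 (m7)
bar 4: v0=F3 v1=D4 v2=A4 v3=A4 (M3)
bar 5: v0=E3 v1=E4 v2=B4 v3=B4 (P5)
  R3 @ bar2.0: G4 above D4
  R4 @ bar2.0: E3/D4 m7 untreated
  R3 @ bar2.1: G4 above D4
  R3 @ bar2.2: G4 above D4
  R3 @ bar2.3: G4 above D4
  R1 @ bar3.0: C4/G4 P5 -> E4/B4 P5 similar
  R3 @ bar3.0: B4 above F4
  R4 @ bar3.0: G3/F4 m7 untreated
  R3 @ bar3.1: B4 above F4
  R3 @ bar3.2: B4 above F4
  R3 @ bar3.3: B4 above F4
  R1 @ bar4.0: E4/B4 P5 -> D4/A4 P5 similar
  R1 @ bar5.0: D4/A4 P5 -> E4/B4 P5 similar
  R1 @ bar5.0: D4/A4 P5 -> E4/B4 P5 similar
  R1 @ bar5.0: A4/A4 P1 -> B4/B4 P1 similar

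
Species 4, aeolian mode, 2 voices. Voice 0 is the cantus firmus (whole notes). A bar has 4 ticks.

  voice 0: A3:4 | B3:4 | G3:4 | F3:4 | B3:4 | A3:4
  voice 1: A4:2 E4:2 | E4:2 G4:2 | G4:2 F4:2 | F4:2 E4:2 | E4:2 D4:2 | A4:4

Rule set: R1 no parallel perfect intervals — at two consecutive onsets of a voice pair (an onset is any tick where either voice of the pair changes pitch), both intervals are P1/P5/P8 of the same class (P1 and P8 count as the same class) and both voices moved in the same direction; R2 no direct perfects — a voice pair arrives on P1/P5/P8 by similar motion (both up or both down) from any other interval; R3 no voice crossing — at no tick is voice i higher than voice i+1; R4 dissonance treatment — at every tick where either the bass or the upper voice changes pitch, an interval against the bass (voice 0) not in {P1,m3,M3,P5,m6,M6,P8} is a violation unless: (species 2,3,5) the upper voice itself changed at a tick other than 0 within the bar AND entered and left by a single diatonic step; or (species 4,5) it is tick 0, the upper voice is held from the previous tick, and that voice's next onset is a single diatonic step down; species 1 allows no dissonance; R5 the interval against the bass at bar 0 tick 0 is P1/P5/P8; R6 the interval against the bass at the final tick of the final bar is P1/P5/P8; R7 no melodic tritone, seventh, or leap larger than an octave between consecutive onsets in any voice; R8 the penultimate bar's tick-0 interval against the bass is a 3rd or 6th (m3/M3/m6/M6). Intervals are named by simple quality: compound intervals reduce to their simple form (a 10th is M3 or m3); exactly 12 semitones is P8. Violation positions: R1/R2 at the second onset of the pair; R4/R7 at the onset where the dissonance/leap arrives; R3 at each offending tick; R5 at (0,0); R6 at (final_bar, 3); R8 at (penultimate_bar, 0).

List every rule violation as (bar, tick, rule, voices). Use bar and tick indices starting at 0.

bar 0: v0=A3 v1=A4 downbeat P8
bar 1: v0=B3 v1=E4 downbeat P4
bar 2: v0=G3 v1=G4 downbeat P8
bar 3: v0=F3 v1=F4 downbeat P8
bar 4: v0=B3 v1=E4 downbeat P4
bar 5: v0=A3 v1=A4 downbeat P8
  -> R4 @ bar 1 tick 0 v(0, 1): B3/E4 P4 untreated
  -> R4 @ bar 2 tick 2 v(0, 1): G3/F4 m7 untreated
  -> R4 @ bar 3 tick 2 v(0, 1): F3/E4 M7 untreated
  -> R7 @ bar 4 tick 0 v(0,): F3->B3 leap 6st
  -> R8 @ bar 4 tick 0 v(0, 1): penult P4 not 3rd/6th

(1, 0, R4, (0, 1))
(2, 2, R4, (0, 1))
(3, 2, R4, (0, 1))
(4, 0, R7, (0,))
(4, 0, R8, (0, 1))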